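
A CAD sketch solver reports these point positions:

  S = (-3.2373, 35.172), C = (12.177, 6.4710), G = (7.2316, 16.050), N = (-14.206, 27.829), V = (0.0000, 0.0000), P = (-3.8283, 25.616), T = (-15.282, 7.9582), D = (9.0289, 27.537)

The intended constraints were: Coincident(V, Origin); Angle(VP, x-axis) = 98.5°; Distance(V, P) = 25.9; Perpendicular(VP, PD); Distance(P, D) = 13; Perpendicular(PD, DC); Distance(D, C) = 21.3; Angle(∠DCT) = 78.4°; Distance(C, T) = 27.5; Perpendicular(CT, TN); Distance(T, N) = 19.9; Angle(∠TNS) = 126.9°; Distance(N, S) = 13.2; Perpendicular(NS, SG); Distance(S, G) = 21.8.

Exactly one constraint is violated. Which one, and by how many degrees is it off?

Perpendicular(NS, SG) — off by 5.10°.

V = (0.00, 0.00) ✓; VP at 98.50° ✓; |VP| = 25.90 ✓; ∠(VP, PD) = 90.00° ✓; |PD| = 13.00 ✓; ∠(PD, DC) = 90.00° ✓; |DC| = 21.30 ✓; ∠DCT = 78.40° ✓; |CT| = 27.50 ✓; ∠(CT, TN) = 90.00° ✓; |TN| = 19.90 ✓; ∠TNS = 126.9° ✓; |NS| = 13.20 ✓; ∠(NS, SG) = 95.10° ✗; |SG| = 21.80 ✓.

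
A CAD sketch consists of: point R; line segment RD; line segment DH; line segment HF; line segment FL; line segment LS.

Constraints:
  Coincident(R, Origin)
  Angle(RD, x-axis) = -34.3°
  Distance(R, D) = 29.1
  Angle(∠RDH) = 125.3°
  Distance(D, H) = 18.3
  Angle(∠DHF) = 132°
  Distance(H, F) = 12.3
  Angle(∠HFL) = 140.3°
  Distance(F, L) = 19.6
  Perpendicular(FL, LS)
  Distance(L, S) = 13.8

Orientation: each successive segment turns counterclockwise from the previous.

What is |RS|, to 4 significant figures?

30.84

∠HFL = 140.3° gives FL at 108.1° from the x-axis; with |FL| = 19.6, L = (39.63, 20.05). The perpendicularity gives LS at right angles to FL, so LS runs at -161.9°; with |LS| = 13.8, S = (26.51, 15.76). Then |RS| = |S − R| = 30.84.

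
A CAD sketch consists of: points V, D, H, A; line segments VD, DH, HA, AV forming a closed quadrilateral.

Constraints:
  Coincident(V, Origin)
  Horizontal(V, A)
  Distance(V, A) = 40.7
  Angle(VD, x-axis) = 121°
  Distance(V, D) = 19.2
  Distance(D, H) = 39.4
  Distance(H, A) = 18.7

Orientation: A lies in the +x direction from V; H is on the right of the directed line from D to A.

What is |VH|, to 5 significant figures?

23.479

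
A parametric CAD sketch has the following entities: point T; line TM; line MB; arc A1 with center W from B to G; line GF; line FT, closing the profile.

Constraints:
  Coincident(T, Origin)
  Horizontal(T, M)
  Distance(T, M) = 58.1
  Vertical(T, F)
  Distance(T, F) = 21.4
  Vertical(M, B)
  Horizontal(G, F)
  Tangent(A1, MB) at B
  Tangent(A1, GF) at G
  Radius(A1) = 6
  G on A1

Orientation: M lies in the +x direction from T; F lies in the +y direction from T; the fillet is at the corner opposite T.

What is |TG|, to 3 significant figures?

56.3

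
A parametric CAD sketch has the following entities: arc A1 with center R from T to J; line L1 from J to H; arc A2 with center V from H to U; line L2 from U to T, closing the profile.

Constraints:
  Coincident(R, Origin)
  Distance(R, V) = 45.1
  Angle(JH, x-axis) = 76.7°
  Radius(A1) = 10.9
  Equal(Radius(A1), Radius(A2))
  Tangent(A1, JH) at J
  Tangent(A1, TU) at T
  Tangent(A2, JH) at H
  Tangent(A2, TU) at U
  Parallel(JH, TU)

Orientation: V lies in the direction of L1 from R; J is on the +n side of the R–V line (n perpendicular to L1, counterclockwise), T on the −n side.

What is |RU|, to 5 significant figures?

46.398

The slot axis is L1's direction at 76.7°, so u = (cos 76.7°, sin 76.7°) = (0.23005, 0.97318) and n = (−sin 76.7°, cos 76.7°) = (-0.97318, 0.23005). R is at the origin and V lies 45.1 along u from R, so V = 45.1·u = (10.375, 43.890). Tangency of A1 to both parallel lines with radius 10.9 puts J and T at R ± 10.9·n: J = (-10.608, 2.5075), T = (10.608, -2.5075). Equal radii place H and U the same way about V: H = V + 10.9·n = (-0.23241, 46.398), U = V − 10.9·n = (20.983, 41.383). Then |RU| = |U − R| = 46.398.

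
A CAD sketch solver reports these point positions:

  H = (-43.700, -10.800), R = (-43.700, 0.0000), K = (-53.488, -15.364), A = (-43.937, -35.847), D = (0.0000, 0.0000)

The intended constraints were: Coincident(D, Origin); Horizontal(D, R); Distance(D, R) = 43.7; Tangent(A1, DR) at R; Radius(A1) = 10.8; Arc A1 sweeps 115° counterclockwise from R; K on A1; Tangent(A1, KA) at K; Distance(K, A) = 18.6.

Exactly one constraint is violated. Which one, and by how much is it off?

Distance(K, A) = 18.6 — off by 4.00.

D = (0.00, 0.00) ✓; D.y = 0.00, R.y = 0.00 ✓; |DR| = 43.70 ✓; ∠(HR, RD) = 90.00° ✓; |HR| = 10.80 ✓; bearing(H→K) − bearing(H→R) = 115.0° ✓; |HK| = 10.80 ✓; ∠(HK, KA) = 90.00° ✓; |KA| = 22.60 ✗.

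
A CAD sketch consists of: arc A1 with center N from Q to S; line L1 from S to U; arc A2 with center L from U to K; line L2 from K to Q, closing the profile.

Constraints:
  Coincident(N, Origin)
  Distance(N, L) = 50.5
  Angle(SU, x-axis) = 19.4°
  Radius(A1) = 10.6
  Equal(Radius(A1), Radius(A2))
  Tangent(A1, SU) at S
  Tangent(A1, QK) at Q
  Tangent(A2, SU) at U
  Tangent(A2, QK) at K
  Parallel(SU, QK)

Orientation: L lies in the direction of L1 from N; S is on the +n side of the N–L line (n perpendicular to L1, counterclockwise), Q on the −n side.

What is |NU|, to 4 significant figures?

51.60

Tangency of A1 to both parallel lines with radius 10.6 puts S and Q at N ± 10.6·n: S = (-3.521, 9.998), Q = (3.521, -9.998). Equal radii place U and K the same way about L: U = L + 10.6·n = (44.11, 26.77), K = L − 10.6·n = (51.15, 6.776). Then |NU| = |U − N| = 51.60.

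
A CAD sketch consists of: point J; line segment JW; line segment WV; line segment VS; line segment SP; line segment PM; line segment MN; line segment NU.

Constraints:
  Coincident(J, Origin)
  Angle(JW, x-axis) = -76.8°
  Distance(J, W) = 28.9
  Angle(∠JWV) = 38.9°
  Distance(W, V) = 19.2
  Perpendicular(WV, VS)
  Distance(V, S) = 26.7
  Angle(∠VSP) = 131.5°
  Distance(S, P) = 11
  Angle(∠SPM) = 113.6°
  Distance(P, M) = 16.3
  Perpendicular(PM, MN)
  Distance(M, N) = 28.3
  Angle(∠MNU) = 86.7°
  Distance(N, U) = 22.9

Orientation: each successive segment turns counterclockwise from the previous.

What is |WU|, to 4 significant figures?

30.82

J is at the origin; JW runs at -76.8° with length 28.9, so W = (6.599, -28.14). ∠JWV = 38.9° gives WV at 64.30° from the x-axis; with |WV| = 19.2, V = (14.93, -10.84). WV is perpendicular to VS, so VS runs at 154.3°; with |VS| = 26.7, S = (-9.133, 0.7429). ∠VSP = 131.5° gives SP at -157.2° from the x-axis; with |SP| = 11.0, P = (-19.27, -3.520). ∠SPM = 113.6° gives PM at -90.80° from the x-axis; with |PM| = 16.3, M = (-19.50, -19.82). The perpendicularity gives MN at right angles to PM, so MN runs at -0.8000°; with |MN| = 28.3, N = (8.796, -20.21). ∠MNU = 86.7° gives NU at 92.50° from the x-axis; with |NU| = 22.9, U = (7.797, 2.665). Then |WU| = |U − W| = 30.82.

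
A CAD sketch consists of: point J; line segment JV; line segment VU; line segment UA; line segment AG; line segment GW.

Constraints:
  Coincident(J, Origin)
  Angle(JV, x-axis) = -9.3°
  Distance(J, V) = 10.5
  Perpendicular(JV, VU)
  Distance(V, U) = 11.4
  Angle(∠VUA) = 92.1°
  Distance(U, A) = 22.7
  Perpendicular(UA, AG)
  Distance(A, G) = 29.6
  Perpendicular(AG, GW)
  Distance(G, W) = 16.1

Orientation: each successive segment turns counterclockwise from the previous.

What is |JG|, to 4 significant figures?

21.84

J is at the origin; JV runs at -9.3° with length 10.5, so V = (10.36, -1.697). JV is perpendicular to VU, so VU runs at 80.70°; with |VU| = 11.4, U = (12.20, 9.553). ∠VUA = 92.1° gives UA at 168.6° from the x-axis; with |UA| = 22.7, A = (-10.05, 14.04). UA ⟂ AG, so AG runs at -101.4°; with |AG| = 29.6, G = (-15.90, -14.98). Then |JG| = |G − J| = 21.84.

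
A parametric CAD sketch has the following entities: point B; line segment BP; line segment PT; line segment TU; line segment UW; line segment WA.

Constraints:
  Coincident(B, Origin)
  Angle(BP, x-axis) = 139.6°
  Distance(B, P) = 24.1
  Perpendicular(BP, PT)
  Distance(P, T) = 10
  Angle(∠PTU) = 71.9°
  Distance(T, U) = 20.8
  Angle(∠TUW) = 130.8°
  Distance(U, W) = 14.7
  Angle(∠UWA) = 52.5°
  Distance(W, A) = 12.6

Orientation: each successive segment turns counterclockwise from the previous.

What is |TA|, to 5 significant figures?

21.407

∠TUW = 130.8° gives UW at 26.900° from the x-axis; with |UW| = 14.7, W = (7.5195, 6.7624). ∠UWA = 52.5° gives WA at 154.40° from the x-axis; with |WA| = 12.6, A = (-3.8436, 12.207). Then |TA| = |A − T| = 21.407.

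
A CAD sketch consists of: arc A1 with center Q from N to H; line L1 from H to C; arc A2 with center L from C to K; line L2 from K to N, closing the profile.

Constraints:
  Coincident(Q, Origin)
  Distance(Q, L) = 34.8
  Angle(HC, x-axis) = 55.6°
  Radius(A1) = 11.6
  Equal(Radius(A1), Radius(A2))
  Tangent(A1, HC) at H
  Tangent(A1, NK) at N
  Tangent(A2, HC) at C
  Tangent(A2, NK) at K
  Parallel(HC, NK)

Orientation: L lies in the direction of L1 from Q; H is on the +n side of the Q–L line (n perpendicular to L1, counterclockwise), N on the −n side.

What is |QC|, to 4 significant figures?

36.68

The slot axis is L1's direction at 55.6°, so u = (cos 55.6°, sin 55.6°) = (0.5650, 0.8251) and n = (−sin 55.6°, cos 55.6°) = (-0.8251, 0.5650). Q is at the origin and L lies 34.8 along u from Q, so L = 34.8·u = (19.66, 28.71). Tangency of A1 to both parallel lines with radius 11.6 puts H and N at Q ± 11.6·n: H = (-9.571, 6.554), N = (9.571, -6.554). Equal radii place C and K the same way about L: C = L + 11.6·n = (10.09, 35.27), K = L − 11.6·n = (29.23, 22.16). Then |QC| = |C − Q| = 36.68.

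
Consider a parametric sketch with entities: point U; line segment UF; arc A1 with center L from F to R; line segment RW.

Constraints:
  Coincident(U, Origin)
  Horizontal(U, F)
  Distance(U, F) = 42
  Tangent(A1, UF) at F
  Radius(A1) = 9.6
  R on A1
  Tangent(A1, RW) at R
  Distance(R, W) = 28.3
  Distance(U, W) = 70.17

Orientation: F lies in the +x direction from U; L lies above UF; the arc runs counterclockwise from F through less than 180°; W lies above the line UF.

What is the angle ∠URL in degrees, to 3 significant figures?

32.1°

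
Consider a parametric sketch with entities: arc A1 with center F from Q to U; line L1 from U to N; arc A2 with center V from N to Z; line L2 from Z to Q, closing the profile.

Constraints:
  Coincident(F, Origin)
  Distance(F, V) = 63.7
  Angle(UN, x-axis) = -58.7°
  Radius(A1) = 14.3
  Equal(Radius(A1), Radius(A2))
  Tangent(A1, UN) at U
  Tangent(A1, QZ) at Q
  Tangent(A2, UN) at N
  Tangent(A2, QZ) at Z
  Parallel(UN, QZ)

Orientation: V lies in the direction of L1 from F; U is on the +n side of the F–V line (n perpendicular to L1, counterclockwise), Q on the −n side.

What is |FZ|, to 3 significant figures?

65.3

Tangency of A1 to both parallel lines with radius 14.3 puts U and Q at F ± 14.3·n: U = (12.2, 7.43), Q = (-12.2, -7.43). Equal radii place N and Z the same way about V: N = V + 14.3·n = (45.3, -47.0), Z = V − 14.3·n = (20.9, -61.9). Then |FZ| = |Z − F| = 65.3.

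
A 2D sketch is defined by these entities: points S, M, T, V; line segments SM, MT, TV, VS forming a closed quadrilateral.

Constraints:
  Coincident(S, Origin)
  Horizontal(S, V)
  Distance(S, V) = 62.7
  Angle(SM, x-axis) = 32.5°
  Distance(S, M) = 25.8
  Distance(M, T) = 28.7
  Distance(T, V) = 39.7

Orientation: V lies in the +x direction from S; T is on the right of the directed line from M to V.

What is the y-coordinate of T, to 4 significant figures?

-14.56

Checks: |MT| = 28.70 ✓; |TV| = 39.70 ✓.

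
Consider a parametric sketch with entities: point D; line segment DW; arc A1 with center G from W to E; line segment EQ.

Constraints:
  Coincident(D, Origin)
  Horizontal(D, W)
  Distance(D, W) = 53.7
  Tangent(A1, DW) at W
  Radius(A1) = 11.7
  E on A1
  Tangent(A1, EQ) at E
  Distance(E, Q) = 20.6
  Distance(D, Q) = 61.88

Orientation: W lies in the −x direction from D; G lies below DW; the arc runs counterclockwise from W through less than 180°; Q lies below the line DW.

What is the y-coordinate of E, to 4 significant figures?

-18.65

Checks: |GE| = 11.70 ✓; ∠(GE, EQ) = 90.00° ✓; |EQ| = 20.60 ✓; |DQ| = 61.88 ✓.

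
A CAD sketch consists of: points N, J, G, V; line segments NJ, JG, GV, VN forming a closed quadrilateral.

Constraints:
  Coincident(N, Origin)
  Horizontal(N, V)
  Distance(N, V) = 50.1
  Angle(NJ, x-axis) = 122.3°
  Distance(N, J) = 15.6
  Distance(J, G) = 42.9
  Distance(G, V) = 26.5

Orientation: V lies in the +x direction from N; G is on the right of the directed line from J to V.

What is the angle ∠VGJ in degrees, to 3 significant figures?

117°

Checks: |JG| = 42.90 ✓; |GV| = 26.50 ✓.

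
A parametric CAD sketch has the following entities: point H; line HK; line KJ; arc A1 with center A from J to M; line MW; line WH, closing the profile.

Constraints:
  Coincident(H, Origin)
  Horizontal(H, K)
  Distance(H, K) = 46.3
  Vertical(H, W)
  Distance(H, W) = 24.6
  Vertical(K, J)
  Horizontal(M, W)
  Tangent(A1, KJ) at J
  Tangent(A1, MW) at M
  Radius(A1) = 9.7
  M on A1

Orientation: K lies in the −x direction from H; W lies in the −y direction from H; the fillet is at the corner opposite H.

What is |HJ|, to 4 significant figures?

48.64

H is at the origin; HK is horizontal with |HK| = 46.3 and K on the −x side, so K = (-46.30, 0.000). H and W share the same x with |HW| = 24.6 and W on the −y side, so W = (0.000, -24.60). The virtual corner opposite H is at (-46.30, -24.60). Since A1 is tangent to KJ there, AJ ⟂ KJ and tangency of A1 to MW means the radius AM is perpendicular to MW, with radius 9.7, so the center A sits 9.7 in from both sides at A = (-36.60, -14.90). That places the tangent points at J = (-46.30, -14.90) on KJ and M = (-36.60, -24.60) on MW. Then |HJ| = |J − H| = 48.64.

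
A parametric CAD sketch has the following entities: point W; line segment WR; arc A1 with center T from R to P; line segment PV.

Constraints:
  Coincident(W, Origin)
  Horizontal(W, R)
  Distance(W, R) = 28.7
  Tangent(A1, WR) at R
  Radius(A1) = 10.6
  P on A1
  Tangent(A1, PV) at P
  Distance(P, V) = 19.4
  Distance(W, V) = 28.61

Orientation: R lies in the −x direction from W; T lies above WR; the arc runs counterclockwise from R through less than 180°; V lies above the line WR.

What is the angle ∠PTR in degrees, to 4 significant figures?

71.76°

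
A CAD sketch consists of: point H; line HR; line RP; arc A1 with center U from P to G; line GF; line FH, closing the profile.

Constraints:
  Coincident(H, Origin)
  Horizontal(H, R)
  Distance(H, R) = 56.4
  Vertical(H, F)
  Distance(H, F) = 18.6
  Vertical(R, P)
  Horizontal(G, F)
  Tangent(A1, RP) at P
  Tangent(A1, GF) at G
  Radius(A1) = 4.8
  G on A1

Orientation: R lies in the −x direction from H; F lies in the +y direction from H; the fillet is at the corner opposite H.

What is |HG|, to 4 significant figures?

54.85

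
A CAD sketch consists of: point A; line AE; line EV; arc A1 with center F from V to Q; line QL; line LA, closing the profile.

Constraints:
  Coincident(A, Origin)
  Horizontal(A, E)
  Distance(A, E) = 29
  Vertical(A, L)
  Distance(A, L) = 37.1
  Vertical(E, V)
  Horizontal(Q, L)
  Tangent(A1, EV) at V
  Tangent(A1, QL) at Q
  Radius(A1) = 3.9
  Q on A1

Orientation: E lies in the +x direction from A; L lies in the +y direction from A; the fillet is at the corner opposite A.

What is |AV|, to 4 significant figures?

44.08

A is at the origin; A and E share the same y with |AE| = 29.0 and E on the +x side, so E = (29.00, 0.000). A and L share the same x with |AL| = 37.1 and L on the +y side, so L = (0.000, 37.10). The virtual corner opposite A is at (29.00, 37.10). A1 meets EV tangentially, so FV is at right angles to EV and tangency of A1 to QL means the radius FQ is perpendicular to QL, with radius 3.9, so the center F sits 3.9 in from both sides at F = (25.10, 33.20). That places the tangent points at V = (29.00, 33.20) on EV and Q = (25.10, 37.10) on QL. Then |AV| = |V − A| = 44.08.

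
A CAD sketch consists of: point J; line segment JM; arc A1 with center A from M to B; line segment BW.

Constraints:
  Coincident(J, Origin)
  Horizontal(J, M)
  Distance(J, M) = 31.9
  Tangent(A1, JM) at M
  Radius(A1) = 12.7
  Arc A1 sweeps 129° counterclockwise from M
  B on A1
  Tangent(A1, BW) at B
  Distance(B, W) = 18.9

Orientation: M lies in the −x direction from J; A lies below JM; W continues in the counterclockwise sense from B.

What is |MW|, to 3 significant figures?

35.4

J is at the origin; JM is horizontal with |JM| = 31.9 and M on the −x side, so M = (-31.9, 0.00). A1 meets JM tangentially, so AM is at right angles to JM, so A = M + (0, -12.7) = (-31.9, -12.7). On A1, M sits at bearing 90° from A; a 129° counterclockwise sweep puts B at bearing 219°, so B = A + 12.7·(cos 219°, sin 219°) = (-41.8, -20.7). A1 meets BW tangentially, so AB is at right angles to BW, so BW runs along (−sin 219°, cos 219°); with |BW| = 18.9, W = (-29.9, -35.4). Then |MW| = |W − M| = 35.4.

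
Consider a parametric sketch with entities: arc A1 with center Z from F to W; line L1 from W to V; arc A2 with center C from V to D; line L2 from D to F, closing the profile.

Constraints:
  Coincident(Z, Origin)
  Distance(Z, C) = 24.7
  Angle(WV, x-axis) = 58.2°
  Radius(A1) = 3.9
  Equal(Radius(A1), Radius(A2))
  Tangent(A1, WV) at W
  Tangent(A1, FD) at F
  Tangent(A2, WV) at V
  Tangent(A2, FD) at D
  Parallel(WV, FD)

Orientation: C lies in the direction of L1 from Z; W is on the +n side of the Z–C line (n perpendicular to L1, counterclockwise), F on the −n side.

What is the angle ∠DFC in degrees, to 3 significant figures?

8.97°

The slot axis is L1's direction at 58.2°, so u = (cos 58.2°, sin 58.2°) = (0.527, 0.850) and n = (−sin 58.2°, cos 58.2°) = (-0.850, 0.527). Z is at the origin and C lies 24.7 along u from Z, so C = 24.7·u = (13.0, 21.0). Tangency of A1 to both parallel lines with radius 3.9 puts W and F at Z ± 3.9·n: W = (-3.31, 2.06), F = (3.31, -2.06). Equal radii place V and D the same way about C: V = C + 3.9·n = (9.70, 23.0), D = C − 3.9·n = (16.3, 18.9). Then cos ∠DFC = FD·FC / (|FD||FC|), giving 8.97°.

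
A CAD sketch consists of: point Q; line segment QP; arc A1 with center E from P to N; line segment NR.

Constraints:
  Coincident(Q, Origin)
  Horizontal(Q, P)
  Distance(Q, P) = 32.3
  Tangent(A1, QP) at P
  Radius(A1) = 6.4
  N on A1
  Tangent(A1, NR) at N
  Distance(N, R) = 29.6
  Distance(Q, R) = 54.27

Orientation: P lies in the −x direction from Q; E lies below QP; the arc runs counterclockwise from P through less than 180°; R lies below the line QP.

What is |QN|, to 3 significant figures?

39.1

Checks: |EP| = 6.400 ✓; |EN| = 6.400 ✓; ∠(EN, NR) = 90.00° ✓; |NR| = 29.60 ✓; |QR| = 54.27 ✓.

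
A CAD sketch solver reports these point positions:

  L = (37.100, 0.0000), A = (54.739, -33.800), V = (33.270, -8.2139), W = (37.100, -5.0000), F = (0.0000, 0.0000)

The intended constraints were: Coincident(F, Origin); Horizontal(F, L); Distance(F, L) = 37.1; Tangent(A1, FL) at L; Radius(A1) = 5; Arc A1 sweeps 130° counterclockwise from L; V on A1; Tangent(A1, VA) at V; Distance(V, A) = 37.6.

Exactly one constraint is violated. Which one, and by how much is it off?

Distance(V, A) = 37.6 — off by 4.20.

F = (0.00, 0.00) ✓; F.y = 0.00, L.y = 0.00 ✓; |FL| = 37.10 ✓; ∠(WL, LF) = 90.00° ✓; |WL| = 5.000 ✓; bearing(W→V) − bearing(W→L) = 130.0° ✓; |WV| = 5.000 ✓; ∠(WV, VA) = 90.00° ✓; |VA| = 33.40 ✗.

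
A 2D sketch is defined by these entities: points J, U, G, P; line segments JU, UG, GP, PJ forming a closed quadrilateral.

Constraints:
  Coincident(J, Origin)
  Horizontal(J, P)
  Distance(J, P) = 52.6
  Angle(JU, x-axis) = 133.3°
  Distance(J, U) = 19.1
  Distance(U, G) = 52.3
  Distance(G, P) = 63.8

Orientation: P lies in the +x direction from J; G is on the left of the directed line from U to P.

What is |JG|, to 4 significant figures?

58.09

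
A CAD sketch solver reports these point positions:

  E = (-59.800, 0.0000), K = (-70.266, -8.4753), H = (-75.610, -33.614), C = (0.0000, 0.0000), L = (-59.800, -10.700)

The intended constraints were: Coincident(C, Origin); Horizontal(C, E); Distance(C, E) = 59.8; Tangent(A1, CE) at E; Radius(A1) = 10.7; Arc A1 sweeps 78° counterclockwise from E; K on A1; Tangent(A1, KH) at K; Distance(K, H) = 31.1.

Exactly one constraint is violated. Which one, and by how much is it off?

Distance(K, H) = 31.1 — off by 5.40.

C = (0.00, 0.00) ✓; C.y = 0.00, E.y = 0.00 ✓; |CE| = 59.80 ✓; ∠(LE, EC) = 90.00° ✓; |LE| = 10.70 ✓; bearing(L→K) − bearing(L→E) = 78.00° ✓; |LK| = 10.70 ✓; ∠(LK, KH) = 90.00° ✓; |KH| = 25.70 ✗.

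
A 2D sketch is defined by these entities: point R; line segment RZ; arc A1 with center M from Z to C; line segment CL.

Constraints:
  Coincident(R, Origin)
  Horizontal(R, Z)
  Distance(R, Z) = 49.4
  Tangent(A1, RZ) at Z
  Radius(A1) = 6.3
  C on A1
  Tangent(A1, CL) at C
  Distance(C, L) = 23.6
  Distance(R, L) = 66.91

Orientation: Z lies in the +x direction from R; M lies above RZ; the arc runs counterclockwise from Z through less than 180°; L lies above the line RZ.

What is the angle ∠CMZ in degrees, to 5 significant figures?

77.076°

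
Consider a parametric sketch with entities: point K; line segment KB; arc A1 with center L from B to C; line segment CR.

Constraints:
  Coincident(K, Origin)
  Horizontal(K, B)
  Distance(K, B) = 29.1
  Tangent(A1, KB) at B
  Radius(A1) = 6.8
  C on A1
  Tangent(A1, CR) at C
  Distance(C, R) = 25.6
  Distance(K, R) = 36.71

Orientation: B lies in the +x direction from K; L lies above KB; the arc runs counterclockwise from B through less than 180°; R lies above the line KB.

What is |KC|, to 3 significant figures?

36.2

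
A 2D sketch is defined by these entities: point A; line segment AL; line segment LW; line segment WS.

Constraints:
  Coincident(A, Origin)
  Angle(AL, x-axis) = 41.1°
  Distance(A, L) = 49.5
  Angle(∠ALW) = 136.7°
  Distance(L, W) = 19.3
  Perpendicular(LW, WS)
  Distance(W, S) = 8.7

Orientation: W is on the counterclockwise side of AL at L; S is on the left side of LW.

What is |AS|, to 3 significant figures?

60.8

A is at the origin; AL runs at 41.1° with length 49.5, so L = 49.5·(cos 41.1°, sin 41.1°) = (37.3, 32.5). ∠ALW = 136.7°, so LW runs at 41.1° + (180° − 136.7°) = 84.4° from the x-axis; with |LW| = 19.3, W = L + 19.3·(cos 84.4°, sin 84.4°) = (39.2, 51.7). The perpendicularity gives WS at right angles to LW; with |WS| = 8.7 on the left of LW, S = W + 8.7·(-0.995, 0.0976) = (30.5, 52.6). Then |AS| = |S − A| = 60.8.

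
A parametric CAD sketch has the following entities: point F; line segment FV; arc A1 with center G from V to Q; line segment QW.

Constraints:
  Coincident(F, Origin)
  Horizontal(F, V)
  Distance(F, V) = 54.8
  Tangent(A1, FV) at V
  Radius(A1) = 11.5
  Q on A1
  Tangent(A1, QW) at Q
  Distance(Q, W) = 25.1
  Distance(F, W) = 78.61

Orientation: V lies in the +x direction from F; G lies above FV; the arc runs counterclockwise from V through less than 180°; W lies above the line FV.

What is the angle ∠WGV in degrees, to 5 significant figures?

144.29°

Checks: |GQ| = 11.50 ✓; ∠(GQ, QW) = 90.00° ✓; |QW| = 25.10 ✓; |FW| = 78.61 ✓.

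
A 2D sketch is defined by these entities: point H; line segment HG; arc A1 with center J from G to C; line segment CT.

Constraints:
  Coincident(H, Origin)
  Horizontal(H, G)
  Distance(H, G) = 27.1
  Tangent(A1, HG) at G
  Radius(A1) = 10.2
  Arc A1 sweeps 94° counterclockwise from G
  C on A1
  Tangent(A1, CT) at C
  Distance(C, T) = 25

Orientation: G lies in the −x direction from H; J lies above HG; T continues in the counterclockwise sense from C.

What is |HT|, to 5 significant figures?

40.420

H is at the origin; HG is horizontal with |HG| = 27.1 and G on the −x side, so G = (-27.100, 0.0000). The tangent condition forces JG to be normal to HG, so J = G + (0, 10.2) = (-27.100, 10.200). On A1, G sits at bearing -90° from J; a 94° counterclockwise sweep puts C at bearing 4°, so C = J + 10.2·(cos 4°, sin 4°) = (-16.925, 10.912). A1 meets CT tangentially, so JC is at right angles to CT, so CT runs along (−sin 4°, cos 4°); with |CT| = 25.0, T = (-18.669, 35.851). Then |HT| = |T − H| = 40.420.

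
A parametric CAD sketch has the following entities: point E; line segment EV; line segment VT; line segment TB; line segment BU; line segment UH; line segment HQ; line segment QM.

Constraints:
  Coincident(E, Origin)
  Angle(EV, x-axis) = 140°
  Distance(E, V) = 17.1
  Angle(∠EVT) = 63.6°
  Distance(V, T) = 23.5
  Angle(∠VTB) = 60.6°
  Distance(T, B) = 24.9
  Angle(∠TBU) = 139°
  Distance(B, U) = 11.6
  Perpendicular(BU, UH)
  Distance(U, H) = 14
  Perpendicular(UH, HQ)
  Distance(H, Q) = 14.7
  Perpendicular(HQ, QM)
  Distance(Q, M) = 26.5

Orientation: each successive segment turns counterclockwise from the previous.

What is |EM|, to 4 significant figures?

20.23

The perpendicularity gives HQ at right angles to UH, so HQ runs at -123.2°; with |HQ| = 14.7, Q = (-8.078, 0.002279). HQ ⟂ QM, so QM runs at -33.20°; with |QM| = 26.5, M = (14.10, -14.51). Then |EM| = |M − E| = 20.23.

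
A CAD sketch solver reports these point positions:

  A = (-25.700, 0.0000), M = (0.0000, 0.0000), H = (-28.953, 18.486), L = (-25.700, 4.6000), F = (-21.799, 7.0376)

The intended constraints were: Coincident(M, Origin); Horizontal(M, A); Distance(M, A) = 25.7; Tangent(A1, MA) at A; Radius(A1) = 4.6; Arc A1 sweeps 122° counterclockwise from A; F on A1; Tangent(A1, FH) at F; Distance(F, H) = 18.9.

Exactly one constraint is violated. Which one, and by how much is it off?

Distance(F, H) = 18.9 — off by 5.40.

M = (0.00, 0.00) ✓; M.y = 0.00, A.y = 0.00 ✓; |MA| = 25.70 ✓; ∠(LA, AM) = 90.00° ✓; |LA| = 4.600 ✓; bearing(L→F) − bearing(L→A) = 122.0° ✓; |LF| = 4.600 ✓; ∠(LF, FH) = 90.00° ✓; |FH| = 13.50 ✗.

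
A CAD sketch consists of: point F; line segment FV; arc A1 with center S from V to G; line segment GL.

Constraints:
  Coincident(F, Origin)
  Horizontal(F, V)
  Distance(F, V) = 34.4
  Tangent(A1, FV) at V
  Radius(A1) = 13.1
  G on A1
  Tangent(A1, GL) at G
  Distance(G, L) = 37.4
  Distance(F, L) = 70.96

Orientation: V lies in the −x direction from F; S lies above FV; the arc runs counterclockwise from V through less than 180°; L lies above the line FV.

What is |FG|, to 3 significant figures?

33.6

Checks: |SG| = 13.10 ✓; ∠(SG, GL) = 90.00° ✓; |GL| = 37.40 ✓; |FL| = 70.96 ✓.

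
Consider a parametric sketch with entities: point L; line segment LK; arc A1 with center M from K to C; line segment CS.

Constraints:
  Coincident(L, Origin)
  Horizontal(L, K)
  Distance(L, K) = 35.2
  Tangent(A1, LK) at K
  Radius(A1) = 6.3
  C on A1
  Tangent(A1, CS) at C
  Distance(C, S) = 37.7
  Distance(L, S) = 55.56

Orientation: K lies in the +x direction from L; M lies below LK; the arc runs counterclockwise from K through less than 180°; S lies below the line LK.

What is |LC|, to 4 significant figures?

29.78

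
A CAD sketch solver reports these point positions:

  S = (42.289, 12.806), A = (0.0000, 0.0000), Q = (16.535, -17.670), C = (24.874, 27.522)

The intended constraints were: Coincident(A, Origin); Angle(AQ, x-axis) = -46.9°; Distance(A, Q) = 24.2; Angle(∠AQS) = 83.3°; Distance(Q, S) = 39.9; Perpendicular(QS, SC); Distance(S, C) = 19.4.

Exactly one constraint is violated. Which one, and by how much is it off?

Distance(S, C) = 19.4 — off by 3.40.

A = (0.00, 0.00) ✓; AQ at -46.90° ✓; |AQ| = 24.20 ✓; ∠AQS = 83.30° ✓; |QS| = 39.90 ✓; ∠(QS, SC) = 90.00° ✓; |SC| = 22.80 ✗.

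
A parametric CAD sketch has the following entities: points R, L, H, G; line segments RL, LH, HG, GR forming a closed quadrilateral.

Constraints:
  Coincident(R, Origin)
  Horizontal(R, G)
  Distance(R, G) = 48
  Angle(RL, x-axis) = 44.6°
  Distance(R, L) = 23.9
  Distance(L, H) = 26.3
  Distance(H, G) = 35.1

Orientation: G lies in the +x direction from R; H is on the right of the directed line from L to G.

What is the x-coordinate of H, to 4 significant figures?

14.17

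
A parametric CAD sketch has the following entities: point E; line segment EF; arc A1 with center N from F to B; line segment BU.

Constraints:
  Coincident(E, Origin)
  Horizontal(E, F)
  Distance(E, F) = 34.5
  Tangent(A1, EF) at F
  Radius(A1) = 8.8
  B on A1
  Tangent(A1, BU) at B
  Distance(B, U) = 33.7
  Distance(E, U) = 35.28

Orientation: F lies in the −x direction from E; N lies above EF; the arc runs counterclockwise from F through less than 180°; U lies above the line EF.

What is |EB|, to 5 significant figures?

27.214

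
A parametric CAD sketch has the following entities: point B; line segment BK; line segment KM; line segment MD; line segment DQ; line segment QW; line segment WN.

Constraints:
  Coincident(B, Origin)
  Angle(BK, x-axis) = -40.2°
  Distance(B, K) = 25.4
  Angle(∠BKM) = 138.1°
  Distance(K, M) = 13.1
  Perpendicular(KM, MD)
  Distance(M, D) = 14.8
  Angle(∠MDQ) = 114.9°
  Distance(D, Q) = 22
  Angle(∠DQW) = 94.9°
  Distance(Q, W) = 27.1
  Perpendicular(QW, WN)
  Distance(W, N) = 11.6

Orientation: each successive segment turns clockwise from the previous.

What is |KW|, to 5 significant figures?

20.330

B is at the origin; BK runs at -40.2° with length 25.4, so K = (19.400, -16.395). ∠BKM = 138.1° gives KM at -82.100° from the x-axis; with |KM| = 13.1, M = (21.201, -29.370). The perpendicularity gives MD at right angles to KM, so MD runs at -172.10°; with |MD| = 14.8, D = (6.5414, -31.404). ∠MDQ = 114.9° gives DQ at 122.80° from the x-axis; with |DQ| = 22.0, Q = (-5.3762, -12.912). ∠DQW = 94.9° gives QW at 37.700° from the x-axis; with |QW| = 27.1, W = (16.066, 3.6604). Then |KW| = |W − K| = 20.330.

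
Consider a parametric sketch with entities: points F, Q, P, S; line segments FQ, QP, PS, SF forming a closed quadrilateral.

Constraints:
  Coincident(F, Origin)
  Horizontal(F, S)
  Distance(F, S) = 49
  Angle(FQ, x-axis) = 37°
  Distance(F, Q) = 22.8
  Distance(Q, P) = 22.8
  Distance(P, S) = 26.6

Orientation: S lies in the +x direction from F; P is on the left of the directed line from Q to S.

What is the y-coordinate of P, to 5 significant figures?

24.381

F is at the origin; F and S share the same y with |FS| = 49.0 and S in +x, so S = (49.0, 0). FQ runs at 37.0° with |FQ| = 22.8, so Q = (18.209, 13.721). P is determined by |QP| = 22.8 and |PS| = 26.6 together: it lies at the intersection of circle(Q, 22.8) and circle(S, 26.6). With |QS| = 33.710, the foot of the radical line on QS is 14.071 from Q and the perpendicular offset is √(22.8² − 14.071²) = 17.940. Taking the left-of-QS solution: P = (38.364, 24.381).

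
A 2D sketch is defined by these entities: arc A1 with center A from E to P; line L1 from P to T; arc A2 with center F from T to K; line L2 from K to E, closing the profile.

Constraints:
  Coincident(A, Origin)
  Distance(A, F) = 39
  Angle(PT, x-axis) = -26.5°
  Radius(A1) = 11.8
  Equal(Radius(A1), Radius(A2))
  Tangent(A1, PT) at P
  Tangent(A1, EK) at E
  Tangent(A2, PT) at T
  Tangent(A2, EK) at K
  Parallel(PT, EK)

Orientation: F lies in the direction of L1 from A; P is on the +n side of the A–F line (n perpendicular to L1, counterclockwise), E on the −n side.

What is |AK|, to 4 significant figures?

40.75

The slot axis is L1's direction at -26.5°, so u = (cos -26.5°, sin -26.5°) = (0.8949, -0.4462) and n = (−sin -26.5°, cos -26.5°) = (0.4462, 0.8949). A is at the origin and F lies 39.0 along u from A, so F = 39.0·u = (34.90, -17.40). Tangency of A1 to both parallel lines with radius 11.8 puts P and E at A ± 11.8·n: P = (5.265, 10.56), E = (-5.265, -10.56). Equal radii place T and K the same way about F: T = F + 11.8·n = (40.17, -6.841), K = F − 11.8·n = (29.64, -27.96). Then |AK| = |K − A| = 40.75.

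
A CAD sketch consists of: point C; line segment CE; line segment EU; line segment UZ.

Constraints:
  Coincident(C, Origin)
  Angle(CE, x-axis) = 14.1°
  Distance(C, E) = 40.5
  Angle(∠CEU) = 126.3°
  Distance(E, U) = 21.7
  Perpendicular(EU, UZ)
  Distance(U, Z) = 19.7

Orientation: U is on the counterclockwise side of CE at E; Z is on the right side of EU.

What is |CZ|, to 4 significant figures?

69.47

C is at the origin; CE runs at 14.1° with length 40.5, so E = 40.5·(cos 14.1°, sin 14.1°) = (39.28, 9.866). ∠CEU = 126.3°, so EU runs at 14.1° + (180° − 126.3°) = 67.80° from the x-axis; with |EU| = 21.7, U = E + 21.7·(cos 67.80°, sin 67.80°) = (47.48, 29.96). The perpendicularity gives UZ at right angles to EU; with |UZ| = 19.7 on the right of EU, Z = U + 19.7·(0.9259, -0.3778) = (65.72, 22.51). Then |CZ| = |Z − C| = 69.47.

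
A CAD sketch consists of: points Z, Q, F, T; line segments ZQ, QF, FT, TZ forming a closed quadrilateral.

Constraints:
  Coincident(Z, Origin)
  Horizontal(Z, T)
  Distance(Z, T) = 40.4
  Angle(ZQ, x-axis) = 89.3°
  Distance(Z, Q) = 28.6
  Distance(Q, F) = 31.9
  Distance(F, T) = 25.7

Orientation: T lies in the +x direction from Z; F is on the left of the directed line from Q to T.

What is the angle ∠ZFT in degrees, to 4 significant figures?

71.96°

Z is at the origin; Z and T share the same y with |ZT| = 40.4 and T in +x, so T = (40.4, 0). ZQ runs at 89.3° with |ZQ| = 28.6, so Q = (0.3494, 28.60). F is determined by |QF| = 31.9 and |FT| = 25.7 together: it lies at the intersection of circle(Q, 31.9) and circle(T, 25.7). With |QT| = 49.21, the foot of the radical line on QT is 28.23 from Q and the perpendicular offset is √(31.9² − 28.23²) = 14.85. Taking the left-of-QT solution: F = (31.95, 24.27).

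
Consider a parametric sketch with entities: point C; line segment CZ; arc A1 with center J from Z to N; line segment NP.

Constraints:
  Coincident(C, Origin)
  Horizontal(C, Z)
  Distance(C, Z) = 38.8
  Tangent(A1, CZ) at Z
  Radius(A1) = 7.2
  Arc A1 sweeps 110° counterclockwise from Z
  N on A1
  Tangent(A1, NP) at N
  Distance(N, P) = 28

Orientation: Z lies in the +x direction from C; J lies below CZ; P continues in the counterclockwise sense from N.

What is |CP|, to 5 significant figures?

55.005

On A1, Z sits at bearing 90° from J; a 110° counterclockwise sweep puts N at bearing 200°, so N = J + 7.2·(cos 200°, sin 200°) = (32.034, -9.6625). A1 meets NP tangentially, so JN is at right angles to NP, so NP runs along (−sin 200°, cos 200°); with |NP| = 28.0, P = (41.611, -35.974). Then |CP| = |P − C| = 55.005.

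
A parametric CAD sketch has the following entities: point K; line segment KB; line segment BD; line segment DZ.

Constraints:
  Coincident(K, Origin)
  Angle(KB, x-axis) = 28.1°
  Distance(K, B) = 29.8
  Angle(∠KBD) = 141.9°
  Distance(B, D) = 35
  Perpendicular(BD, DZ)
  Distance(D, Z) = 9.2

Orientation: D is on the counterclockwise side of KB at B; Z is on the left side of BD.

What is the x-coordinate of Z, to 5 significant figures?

31.994

∠KBD = 141.9°, so BD runs at 28.1° + (180° − 141.9°) = 66.200° from the x-axis; with |BD| = 35.0, D = B + 35.0·(cos 66.200°, sin 66.200°) = (40.411, 46.060). BD ⟂ DZ; with |DZ| = 9.2 on the left of BD, Z = D + 9.2·(-0.91496, 0.40355) = (31.994, 49.772). So Z.x = 31.994.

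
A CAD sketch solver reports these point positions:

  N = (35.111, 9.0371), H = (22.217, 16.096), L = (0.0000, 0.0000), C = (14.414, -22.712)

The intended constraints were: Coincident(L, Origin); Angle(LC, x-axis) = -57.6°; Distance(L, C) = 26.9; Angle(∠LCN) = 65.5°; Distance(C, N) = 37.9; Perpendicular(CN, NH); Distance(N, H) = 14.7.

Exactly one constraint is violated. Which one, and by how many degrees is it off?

Perpendicular(CN, NH) — off by 4.40°.

L = (0.00, 0.00) ✓; LC at -57.60° ✓; |LC| = 26.90 ✓; ∠LCN = 65.50° ✓; |CN| = 37.90 ✓; ∠(CN, NH) = 94.40° ✗; |NH| = 14.70 ✓.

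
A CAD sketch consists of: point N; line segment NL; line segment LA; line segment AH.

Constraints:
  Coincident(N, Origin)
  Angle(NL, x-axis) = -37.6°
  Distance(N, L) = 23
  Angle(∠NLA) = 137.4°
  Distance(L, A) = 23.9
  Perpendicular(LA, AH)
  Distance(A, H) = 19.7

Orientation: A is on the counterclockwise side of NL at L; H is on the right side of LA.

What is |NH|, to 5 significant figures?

53.953

N is at the origin; NL runs at -37.6° with length 23.0, so L = 23.0·(cos -37.6°, sin -37.6°) = (18.223, -14.033). ∠NLA = 137.4°, so LA runs at -37.6° + (180° − 137.4°) = 5.0000° from the x-axis; with |LA| = 23.9, A = L + 23.9·(cos 5.0000°, sin 5.0000°) = (42.032, -11.950). LA ⟂ AH; with |AH| = 19.7 on the right of LA, H = A + 19.7·(0.087156, -0.99619) = (43.749, -31.575). Then |NH| = |H − N| = 53.953.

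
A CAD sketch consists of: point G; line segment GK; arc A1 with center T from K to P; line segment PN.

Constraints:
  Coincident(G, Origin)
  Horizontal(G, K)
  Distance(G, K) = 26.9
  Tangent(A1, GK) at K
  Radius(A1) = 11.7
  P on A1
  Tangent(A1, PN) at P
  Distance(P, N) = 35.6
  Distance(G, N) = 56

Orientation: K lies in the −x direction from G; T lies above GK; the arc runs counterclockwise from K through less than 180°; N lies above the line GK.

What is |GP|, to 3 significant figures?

22.0

Checks: |TP| = 11.70 ✓; ∠(TP, PN) = 90.00° ✓; |PN| = 35.60 ✓; |GN| = 56.00 ✓.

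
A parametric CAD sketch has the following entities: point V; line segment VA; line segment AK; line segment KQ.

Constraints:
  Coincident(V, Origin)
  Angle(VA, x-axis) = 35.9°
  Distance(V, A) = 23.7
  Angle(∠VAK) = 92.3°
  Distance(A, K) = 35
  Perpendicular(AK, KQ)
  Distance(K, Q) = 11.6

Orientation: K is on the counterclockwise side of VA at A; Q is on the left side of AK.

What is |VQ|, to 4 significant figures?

37.93

V is at the origin; VA runs at 35.9° with length 23.7, so A = 23.7·(cos 35.9°, sin 35.9°) = (19.20, 13.90). ∠VAK = 92.3°, so AK runs at 35.9° + (180° − 92.3°) = 123.6° from the x-axis; with |AK| = 35.0, K = A + 35.0·(cos 123.6°, sin 123.6°) = (-0.1707, 43.05). AK is perpendicular to KQ; with |KQ| = 11.6 on the left of AK, Q = K + 11.6·(-0.8329, -0.5534) = (-9.833, 36.63). Then |VQ| = |Q − V| = 37.93.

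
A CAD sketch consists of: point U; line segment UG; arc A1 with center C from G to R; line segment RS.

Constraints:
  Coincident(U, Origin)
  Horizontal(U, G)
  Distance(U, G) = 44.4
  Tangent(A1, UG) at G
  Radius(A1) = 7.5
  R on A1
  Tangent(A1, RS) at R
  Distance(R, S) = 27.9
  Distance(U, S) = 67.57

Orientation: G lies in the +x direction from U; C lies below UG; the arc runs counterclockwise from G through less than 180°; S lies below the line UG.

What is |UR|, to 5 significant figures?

41.299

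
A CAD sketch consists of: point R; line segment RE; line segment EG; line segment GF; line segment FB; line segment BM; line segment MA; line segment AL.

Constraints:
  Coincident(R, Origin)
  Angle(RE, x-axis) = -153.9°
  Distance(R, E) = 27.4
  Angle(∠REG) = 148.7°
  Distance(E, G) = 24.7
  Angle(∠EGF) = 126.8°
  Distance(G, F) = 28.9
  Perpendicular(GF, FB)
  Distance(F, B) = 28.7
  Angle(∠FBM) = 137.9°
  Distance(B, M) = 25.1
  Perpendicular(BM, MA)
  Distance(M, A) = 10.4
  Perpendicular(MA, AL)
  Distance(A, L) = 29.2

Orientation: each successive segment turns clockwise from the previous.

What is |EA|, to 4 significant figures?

28.11

∠FBM = 137.9° gives BM at -10.50° from the x-axis; with |BM| = 25.1, M = (-15.22, 25.26). The perpendicularity gives MA at right angles to BM, so MA runs at -100.5°; with |MA| = 10.4, A = (-17.12, 15.04). Then |EA| = |A − E| = 28.11.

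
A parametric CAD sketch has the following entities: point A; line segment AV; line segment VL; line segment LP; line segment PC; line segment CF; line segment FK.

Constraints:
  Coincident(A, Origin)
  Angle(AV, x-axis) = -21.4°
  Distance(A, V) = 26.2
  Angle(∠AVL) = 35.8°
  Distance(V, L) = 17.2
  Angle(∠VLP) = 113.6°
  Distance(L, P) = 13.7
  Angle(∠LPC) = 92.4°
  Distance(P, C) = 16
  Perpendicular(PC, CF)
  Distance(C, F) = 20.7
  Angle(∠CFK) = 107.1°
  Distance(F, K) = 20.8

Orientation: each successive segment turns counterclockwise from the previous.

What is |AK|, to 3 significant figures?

29.4

A is at the origin; AV runs at -21.4° with length 26.2, so V = (24.4, -9.56). ∠AVL = 35.8° gives VL at 123° from the x-axis; with |VL| = 17.2, L = (15.1, 4.90). ∠VLP = 113.6° gives LP at -171° from the x-axis; with |LP| = 13.7, P = (1.55, 2.71). ∠LPC = 92.4° gives PC at -83.2° from the x-axis; with |PC| = 16.0, C = (3.45, -13.2). The perpendicularity gives CF at right angles to PC, so CF runs at 6.80°; with |CF| = 20.7, F = (24.0, -10.7). ∠CFK = 107.1° gives FK at 79.7° from the x-axis; with |FK| = 20.8, K = (27.7, 9.74). Then |AK| = |K − A| = 29.4.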